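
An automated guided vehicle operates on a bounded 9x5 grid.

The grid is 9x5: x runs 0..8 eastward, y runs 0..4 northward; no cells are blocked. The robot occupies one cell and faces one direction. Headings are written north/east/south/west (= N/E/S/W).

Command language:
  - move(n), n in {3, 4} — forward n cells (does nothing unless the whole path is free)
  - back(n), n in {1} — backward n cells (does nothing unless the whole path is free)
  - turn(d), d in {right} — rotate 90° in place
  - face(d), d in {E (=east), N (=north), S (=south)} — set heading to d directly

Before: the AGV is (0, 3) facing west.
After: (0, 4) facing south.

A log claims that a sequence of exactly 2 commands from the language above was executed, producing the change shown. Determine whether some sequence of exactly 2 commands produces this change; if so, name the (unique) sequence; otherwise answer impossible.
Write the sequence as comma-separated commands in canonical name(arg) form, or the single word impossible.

face(S), back(1)

key: order matters: swapping face(S) and back(1) lands elsewhere
begin: (0, 3) facing west
t=1 face(S) ⇒ (0, 3) facing south
t=2 back(1) ⇒ (0, 4) facing south
all 49 alternatives checked — unique.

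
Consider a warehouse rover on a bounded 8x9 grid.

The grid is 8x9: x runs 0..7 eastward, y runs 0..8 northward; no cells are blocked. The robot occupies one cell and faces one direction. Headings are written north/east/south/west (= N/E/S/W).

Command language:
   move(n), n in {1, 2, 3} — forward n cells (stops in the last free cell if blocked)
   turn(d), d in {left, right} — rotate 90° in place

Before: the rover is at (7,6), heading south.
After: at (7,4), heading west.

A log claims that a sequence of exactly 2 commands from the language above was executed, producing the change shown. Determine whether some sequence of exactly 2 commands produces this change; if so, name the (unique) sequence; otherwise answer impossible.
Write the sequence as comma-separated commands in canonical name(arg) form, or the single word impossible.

move(2), turn(right)

key: order matters: swapping move(2) and turn(right) lands elsewhere
begin: at (7,6), heading south
[1] after move(2): at (7,4), heading south
[2] after turn(right): at (7,4), heading west
uniquely the one of 25 2-step routes that fits.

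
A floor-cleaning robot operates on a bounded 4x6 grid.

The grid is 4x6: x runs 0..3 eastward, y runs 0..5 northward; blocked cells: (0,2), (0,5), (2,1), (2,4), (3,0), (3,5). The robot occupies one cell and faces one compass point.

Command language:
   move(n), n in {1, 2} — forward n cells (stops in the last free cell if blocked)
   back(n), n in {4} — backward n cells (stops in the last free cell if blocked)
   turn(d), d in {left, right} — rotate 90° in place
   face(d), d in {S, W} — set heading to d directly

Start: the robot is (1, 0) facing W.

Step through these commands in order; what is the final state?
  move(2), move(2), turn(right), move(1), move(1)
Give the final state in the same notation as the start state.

(0, 1) facing N

begin: (1, 0) facing W
t=1 move(2) ⇒ (0, 0) facing W
t=2 move(2) ⇒ (0, 0) facing W
t=3 turn(right) ⇒ (0, 0) facing N
t=4 move(1) ⇒ (0, 1) facing N
t=5 move(1) ⇒ (0, 1) facing N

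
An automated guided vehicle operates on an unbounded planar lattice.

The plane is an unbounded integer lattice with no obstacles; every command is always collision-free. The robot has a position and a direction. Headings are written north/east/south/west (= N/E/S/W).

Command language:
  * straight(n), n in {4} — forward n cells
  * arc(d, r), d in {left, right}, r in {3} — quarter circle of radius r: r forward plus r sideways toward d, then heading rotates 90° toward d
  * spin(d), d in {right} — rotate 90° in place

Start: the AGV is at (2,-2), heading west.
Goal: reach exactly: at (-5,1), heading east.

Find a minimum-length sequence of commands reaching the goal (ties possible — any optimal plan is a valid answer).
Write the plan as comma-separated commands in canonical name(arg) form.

from: at (2,-2), heading west
t=1 straight(4) ⇒ at (-2,-2), heading west
t=2 arc(right, 3) ⇒ at (-5,1), heading north
t=3 spin(right) ⇒ at (-5,1), heading east
shorter routes all fall short; 3 is best.

straight(4), arc(right, 3), spin(right)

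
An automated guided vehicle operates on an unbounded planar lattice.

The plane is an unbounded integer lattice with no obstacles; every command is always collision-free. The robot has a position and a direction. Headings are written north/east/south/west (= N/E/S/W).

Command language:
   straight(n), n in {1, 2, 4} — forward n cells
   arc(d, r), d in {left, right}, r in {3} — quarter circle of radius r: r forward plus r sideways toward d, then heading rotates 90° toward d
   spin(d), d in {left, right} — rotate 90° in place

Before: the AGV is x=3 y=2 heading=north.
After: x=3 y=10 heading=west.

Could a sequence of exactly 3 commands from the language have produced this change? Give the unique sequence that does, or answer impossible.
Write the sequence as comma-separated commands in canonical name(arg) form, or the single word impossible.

straight(4), straight(4), spin(left)

key: order matters: swapping straight(4) and spin(left) lands elsewhere
initial: x=3 y=2 heading=north
[1] after straight(4): x=3 y=6 heading=north
[2] after straight(4): x=3 y=10 heading=north
[3] after spin(left): x=3 y=10 heading=west
no other 3-command option fits: unique.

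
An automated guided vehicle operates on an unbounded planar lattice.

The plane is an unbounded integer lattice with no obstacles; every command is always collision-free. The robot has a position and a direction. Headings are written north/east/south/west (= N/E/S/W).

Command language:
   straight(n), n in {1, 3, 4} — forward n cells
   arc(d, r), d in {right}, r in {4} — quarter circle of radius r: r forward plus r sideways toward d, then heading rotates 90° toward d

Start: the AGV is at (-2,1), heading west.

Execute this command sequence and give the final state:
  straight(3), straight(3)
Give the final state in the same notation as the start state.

at (-8,1), heading west

start: at (-2,1), heading west
1. straight(3) → at (-5,1), heading west
2. straight(3) → at (-8,1), heading west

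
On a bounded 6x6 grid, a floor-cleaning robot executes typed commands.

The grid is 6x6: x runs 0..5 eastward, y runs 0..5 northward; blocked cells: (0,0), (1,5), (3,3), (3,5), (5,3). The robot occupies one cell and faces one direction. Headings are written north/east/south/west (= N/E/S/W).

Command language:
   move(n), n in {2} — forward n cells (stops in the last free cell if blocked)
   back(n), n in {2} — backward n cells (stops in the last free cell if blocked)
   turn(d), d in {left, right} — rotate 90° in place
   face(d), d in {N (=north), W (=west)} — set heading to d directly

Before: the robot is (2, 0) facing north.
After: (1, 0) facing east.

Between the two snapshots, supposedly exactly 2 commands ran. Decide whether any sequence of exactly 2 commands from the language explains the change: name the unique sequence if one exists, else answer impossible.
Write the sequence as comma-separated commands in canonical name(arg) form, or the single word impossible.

key: running back(2) before turn(right) would end elsewhere — order is forced
initial: (2, 0) facing north
t=1 turn(right) ⇒ (2, 0) facing east
t=2 back(2) ⇒ (1, 0) facing east
all 36 alternatives checked — unique.

turn(right), back(2)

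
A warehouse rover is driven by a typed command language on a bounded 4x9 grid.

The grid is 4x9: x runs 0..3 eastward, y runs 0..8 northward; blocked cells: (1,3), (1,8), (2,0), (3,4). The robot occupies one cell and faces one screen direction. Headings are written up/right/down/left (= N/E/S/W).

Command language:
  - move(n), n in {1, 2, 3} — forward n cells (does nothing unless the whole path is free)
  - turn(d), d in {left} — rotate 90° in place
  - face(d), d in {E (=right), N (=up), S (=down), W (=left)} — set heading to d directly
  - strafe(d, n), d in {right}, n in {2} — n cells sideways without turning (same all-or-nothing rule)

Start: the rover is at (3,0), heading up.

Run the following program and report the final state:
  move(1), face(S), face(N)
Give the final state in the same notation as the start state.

at (3,1), heading up

initial: at (3,0), heading up
t=1 move(1) ⇒ at (3,1), heading up
t=2 face(S) ⇒ at (3,1), heading down
t=3 face(N) ⇒ at (3,1), heading up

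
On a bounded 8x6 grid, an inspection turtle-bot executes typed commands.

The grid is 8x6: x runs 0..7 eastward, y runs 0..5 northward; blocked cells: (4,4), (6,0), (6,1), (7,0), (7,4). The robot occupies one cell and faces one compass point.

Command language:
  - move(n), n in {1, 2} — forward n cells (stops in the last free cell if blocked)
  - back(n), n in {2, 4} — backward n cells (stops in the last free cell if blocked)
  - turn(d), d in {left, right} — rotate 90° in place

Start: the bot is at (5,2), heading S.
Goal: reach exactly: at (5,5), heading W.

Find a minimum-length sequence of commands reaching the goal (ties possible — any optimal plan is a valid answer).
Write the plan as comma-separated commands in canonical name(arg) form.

t0: at (5,2), heading S
t=1 back(4) ⇒ at (5,5), heading S
t=2 turn(right) ⇒ at (5,5), heading W
no 1-step plan works, so 2 is optimal.

back(4), turn(right)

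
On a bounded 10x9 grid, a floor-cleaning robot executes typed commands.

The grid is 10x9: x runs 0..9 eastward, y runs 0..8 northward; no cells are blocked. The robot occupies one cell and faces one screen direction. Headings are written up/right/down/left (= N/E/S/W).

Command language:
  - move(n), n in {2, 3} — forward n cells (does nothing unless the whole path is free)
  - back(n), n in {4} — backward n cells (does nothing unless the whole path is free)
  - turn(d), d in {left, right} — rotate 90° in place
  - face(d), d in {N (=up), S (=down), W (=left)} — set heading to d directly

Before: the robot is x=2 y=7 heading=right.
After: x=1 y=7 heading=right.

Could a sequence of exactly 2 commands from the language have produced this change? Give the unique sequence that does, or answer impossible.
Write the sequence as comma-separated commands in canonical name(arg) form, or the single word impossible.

move(3), back(4)

key: heading stays E — no command in the sequence turns
t0: x=2 y=7 heading=right
step 1 (move(3)): x=5 y=7 heading=right
step 2 (back(4)): x=1 y=7 heading=right
no rival 2-sequence matches.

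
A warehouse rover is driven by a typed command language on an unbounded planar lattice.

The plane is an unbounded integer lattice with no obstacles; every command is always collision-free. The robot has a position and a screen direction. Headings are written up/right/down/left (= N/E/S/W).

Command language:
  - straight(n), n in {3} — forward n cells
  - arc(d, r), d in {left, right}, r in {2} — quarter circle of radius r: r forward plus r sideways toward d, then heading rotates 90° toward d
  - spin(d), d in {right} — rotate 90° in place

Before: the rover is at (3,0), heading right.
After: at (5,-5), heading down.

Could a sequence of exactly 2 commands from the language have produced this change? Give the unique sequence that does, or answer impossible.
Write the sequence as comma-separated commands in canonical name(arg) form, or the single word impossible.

key: cell and facing (now S) both changed — the 2 commands mix motion and turning
from: at (3,0), heading right
t=1 arc(right, 2) ⇒ at (5,-2), heading down
t=2 straight(3) ⇒ at (5,-5), heading down
all 16 alternatives checked — unique.

arc(right, 2), straight(3)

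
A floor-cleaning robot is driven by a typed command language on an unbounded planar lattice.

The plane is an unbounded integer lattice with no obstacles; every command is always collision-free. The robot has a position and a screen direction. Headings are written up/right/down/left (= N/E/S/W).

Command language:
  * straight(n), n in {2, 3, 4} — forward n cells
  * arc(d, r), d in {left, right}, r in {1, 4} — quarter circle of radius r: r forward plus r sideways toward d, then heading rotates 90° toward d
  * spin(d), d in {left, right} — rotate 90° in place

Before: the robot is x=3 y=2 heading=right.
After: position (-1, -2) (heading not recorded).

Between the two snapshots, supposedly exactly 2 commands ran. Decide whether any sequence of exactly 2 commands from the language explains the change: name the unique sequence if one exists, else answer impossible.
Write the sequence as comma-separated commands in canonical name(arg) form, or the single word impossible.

spin(right), arc(right, 4)

key: order matters: swapping spin(right) and arc(right, 4) lands elsewhere
initial: x=3 y=2 heading=right
step 1 (spin(right)): x=3 y=2 heading=down
step 2 (arc(right, 4)): x=-1 y=-2 heading=left
all 81 alternatives checked — unique.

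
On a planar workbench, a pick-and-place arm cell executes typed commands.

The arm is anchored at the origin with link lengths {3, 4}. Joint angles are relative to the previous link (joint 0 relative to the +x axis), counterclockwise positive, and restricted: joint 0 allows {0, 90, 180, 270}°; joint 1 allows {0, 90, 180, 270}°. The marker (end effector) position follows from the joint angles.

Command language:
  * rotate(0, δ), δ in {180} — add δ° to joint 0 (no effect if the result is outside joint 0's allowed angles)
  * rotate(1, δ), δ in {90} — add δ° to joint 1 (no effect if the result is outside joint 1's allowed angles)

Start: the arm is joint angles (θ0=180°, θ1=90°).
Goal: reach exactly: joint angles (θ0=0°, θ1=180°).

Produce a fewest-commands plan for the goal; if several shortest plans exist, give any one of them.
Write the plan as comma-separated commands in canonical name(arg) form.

initial: joint angles (θ0=180°, θ1=90°)
step 1 (rotate(1, 90)): joint angles (θ0=180°, θ1=180°)
step 2 (rotate(0, 180)): joint angles (θ0=0°, θ1=180°)
shorter routes all fall short; 2 is best.

rotate(1, 90), rotate(0, 180)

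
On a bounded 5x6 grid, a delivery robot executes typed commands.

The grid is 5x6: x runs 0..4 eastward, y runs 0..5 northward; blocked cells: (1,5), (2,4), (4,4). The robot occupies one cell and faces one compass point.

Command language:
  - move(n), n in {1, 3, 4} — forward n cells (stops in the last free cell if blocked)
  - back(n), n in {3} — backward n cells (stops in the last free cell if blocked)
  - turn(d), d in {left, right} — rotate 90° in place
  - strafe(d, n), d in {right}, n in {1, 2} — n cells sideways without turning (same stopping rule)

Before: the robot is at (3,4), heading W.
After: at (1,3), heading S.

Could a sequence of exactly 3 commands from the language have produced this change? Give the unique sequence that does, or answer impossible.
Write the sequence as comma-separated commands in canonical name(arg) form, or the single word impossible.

turn(left), move(1), strafe(right, 2)

key: order matters: swapping turn(left) and strafe(right, 2) lands elsewhere
t0: at (3,4), heading W
step 1 (turn(left)): at (3,4), heading S
step 2 (move(1)): at (3,3), heading S
step 3 (strafe(right, 2)): at (1,3), heading S
no other 3-command option fits: unique.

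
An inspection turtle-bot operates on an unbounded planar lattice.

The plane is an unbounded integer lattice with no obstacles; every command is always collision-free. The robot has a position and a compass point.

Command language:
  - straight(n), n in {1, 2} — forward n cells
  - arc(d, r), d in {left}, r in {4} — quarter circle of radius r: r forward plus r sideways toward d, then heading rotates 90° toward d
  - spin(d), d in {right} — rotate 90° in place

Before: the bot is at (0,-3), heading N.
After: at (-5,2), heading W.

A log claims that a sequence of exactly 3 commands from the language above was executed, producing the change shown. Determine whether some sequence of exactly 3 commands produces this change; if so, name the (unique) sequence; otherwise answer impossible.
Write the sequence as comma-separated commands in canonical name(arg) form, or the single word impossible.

straight(1), arc(left, 4), straight(1)

key: position moved to (-5,2) AND the heading swung to W — translation plus rotation needed
initial: at (0,-3), heading N
t=1 straight(1) ⇒ at (0,-2), heading N
t=2 arc(left, 4) ⇒ at (-4,2), heading W
t=3 straight(1) ⇒ at (-5,2), heading W
all 64 alternatives checked — unique.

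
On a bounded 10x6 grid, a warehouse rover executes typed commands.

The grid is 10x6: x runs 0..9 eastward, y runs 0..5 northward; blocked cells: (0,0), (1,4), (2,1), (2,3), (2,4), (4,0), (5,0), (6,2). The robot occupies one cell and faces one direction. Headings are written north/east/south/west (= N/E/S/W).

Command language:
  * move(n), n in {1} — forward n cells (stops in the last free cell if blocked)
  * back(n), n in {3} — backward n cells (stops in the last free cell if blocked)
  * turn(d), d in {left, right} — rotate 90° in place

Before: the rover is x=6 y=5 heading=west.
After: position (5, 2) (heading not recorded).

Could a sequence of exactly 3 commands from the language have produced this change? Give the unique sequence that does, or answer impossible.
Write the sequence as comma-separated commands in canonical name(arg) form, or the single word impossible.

move(1), turn(right), back(3)

key: running back(3) before move(1) would end elsewhere — order is forced
initial: x=6 y=5 heading=west
[1] after move(1): x=5 y=5 heading=west
[2] after turn(right): x=5 y=5 heading=north
[3] after back(3): x=5 y=2 heading=north
uniquely the one of 64 3-step routes that fits.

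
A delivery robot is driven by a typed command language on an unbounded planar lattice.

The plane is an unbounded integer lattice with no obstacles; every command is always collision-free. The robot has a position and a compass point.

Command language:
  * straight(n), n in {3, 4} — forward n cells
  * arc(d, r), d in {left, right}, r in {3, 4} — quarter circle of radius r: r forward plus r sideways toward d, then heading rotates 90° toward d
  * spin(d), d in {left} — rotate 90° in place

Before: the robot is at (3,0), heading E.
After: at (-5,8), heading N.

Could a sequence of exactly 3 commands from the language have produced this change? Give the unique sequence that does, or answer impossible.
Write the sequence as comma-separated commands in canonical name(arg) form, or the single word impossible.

spin(left), arc(left, 4), arc(right, 4)

key: cell and facing (now N) both changed — the 3 commands mix motion and turning
t0: at (3,0), heading E
step 1 (spin(left)): at (3,0), heading N
step 2 (arc(left, 4)): at (-1,4), heading W
step 3 (arc(right, 4)): at (-5,8), heading N
all 343 alternatives checked — unique.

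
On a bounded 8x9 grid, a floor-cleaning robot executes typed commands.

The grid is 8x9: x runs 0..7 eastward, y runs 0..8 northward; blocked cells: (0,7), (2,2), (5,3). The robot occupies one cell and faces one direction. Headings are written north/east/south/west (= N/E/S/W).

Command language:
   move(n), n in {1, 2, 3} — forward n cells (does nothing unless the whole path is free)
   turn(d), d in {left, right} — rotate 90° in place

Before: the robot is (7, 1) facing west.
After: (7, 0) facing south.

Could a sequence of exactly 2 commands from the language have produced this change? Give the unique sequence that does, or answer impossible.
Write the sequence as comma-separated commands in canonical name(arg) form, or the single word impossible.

turn(left), move(1)

key: position moved to (7,0) AND the heading swung to S — translation plus rotation needed
start: (7, 1) facing west
1. turn(left) → (7, 1) facing south
2. move(1) → (7, 0) facing south
no rival 2-sequence matches.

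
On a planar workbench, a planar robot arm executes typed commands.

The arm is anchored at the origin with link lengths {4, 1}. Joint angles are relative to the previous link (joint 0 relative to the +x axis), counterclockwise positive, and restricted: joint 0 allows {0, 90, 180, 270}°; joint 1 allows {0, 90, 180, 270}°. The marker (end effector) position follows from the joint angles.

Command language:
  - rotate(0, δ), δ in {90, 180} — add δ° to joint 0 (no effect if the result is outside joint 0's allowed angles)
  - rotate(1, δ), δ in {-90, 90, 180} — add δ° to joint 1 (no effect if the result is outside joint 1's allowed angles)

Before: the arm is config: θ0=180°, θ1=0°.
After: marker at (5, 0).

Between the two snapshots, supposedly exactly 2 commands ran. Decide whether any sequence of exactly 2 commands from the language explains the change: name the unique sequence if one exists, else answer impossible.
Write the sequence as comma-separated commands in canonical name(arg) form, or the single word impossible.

rotate(0, 90), rotate(0, 90)

start: config: θ0=180°, θ1=0°
step 1 (rotate(0, 90)): config: θ0=270°, θ1=0°
step 2 (rotate(0, 90)): config: θ0=0°, θ1=0°
all 25 alternatives checked — unique.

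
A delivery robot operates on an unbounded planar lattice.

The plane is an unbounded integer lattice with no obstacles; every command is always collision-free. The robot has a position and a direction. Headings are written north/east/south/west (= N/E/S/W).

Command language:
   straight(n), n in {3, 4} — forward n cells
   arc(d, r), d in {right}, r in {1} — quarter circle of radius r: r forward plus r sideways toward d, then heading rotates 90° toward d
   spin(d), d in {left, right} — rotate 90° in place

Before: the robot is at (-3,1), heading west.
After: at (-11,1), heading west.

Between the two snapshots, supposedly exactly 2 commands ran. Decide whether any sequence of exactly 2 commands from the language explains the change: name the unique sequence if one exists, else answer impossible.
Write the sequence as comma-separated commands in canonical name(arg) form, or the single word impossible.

straight(4), straight(4)

key: still facing W at the end — nothing in the sequence rotates
initial: at (-3,1), heading west
step 1 (straight(4)): at (-7,1), heading west
step 2 (straight(4)): at (-11,1), heading west
no rival 2-sequence matches.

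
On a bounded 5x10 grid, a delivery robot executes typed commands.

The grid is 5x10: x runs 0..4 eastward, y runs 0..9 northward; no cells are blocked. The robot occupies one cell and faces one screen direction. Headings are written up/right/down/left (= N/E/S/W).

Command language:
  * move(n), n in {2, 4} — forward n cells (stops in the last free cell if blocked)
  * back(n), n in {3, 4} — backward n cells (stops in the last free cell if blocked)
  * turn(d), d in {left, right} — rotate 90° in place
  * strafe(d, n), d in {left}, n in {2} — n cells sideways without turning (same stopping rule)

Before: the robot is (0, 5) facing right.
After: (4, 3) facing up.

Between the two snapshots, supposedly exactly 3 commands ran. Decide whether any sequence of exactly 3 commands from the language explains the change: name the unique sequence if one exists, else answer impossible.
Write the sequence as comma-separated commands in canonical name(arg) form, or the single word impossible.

impossible

no 3-step route produces this change.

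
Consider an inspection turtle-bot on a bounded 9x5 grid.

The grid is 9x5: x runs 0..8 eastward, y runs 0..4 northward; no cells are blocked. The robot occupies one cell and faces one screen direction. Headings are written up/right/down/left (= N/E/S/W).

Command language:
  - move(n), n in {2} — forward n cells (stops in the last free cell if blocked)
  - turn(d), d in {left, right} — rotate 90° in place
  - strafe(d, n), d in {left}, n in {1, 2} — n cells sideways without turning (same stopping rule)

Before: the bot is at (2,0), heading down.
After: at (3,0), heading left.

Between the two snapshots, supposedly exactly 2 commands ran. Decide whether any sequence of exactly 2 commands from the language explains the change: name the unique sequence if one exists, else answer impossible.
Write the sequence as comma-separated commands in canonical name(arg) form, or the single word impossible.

key: order matters: swapping strafe(left, 1) and turn(right) lands elsewhere
start: at (2,0), heading down
step 1 (strafe(left, 1)): at (3,0), heading down
step 2 (turn(right)): at (3,0), heading left
uniquely the one of 25 2-step routes that fits.

strafe(left, 1), turn(right)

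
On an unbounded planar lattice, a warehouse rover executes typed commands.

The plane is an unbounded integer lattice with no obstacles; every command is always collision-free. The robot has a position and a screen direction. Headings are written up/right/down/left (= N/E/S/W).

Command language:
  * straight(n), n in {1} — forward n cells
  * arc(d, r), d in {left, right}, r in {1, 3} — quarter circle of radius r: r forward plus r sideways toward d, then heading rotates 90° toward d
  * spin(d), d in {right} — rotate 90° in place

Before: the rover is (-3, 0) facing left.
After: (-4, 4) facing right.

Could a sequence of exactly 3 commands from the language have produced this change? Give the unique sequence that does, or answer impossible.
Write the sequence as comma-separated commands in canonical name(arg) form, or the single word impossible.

key: running straight(1) before arc(right, 3) would end elsewhere — order is forced
initial: (-3, 0) facing left
step 1 (arc(right, 3)): (-6, 3) facing up
step 2 (arc(right, 1)): (-5, 4) facing right
step 3 (straight(1)): (-4, 4) facing right
no other 3-command option fits: unique.

arc(right, 3), arc(right, 1), straight(1)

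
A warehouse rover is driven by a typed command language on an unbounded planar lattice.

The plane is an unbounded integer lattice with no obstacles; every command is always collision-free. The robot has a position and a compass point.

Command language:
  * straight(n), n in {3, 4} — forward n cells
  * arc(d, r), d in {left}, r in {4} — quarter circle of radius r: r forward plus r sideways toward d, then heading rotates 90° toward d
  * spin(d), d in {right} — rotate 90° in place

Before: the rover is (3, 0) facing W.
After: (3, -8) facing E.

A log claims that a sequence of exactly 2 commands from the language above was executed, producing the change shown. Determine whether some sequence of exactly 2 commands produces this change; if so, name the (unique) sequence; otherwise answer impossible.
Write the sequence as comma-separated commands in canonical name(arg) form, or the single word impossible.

arc(left, 4), arc(left, 4)

key: position moved to (3,-8) AND the heading swung to E — translation plus rotation needed
initial: (3, 0) facing W
[1] after arc(left, 4): (-1, -4) facing S
[2] after arc(left, 4): (3, -8) facing E
no rival 2-sequence matches.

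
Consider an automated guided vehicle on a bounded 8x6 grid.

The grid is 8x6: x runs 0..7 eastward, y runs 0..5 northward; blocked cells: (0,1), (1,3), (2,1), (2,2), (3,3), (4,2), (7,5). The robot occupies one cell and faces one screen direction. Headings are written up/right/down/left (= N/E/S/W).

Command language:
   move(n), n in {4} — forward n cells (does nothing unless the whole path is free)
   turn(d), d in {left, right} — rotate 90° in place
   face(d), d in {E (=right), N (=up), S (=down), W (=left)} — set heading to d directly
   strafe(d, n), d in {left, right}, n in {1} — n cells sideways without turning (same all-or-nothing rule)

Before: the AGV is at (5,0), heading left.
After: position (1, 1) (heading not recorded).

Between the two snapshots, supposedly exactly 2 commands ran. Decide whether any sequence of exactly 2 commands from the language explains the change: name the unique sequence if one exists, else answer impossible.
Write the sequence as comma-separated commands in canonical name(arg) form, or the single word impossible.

key: order matters: swapping move(4) and strafe(right, 1) lands elsewhere
start: at (5,0), heading left
step 1 (move(4)): at (1,0), heading left
step 2 (strafe(right, 1)): at (1,1), heading left
all 81 alternatives checked — unique.

move(4), strafe(right, 1)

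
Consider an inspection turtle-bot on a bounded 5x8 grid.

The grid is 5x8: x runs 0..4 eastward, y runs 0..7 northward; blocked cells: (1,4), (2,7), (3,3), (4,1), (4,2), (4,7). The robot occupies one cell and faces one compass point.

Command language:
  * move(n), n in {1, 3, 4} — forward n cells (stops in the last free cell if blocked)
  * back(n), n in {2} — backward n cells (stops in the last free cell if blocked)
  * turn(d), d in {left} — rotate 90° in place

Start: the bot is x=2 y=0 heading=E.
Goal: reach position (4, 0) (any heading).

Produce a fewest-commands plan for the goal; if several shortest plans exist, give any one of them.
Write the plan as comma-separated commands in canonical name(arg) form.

t0: x=2 y=0 heading=E
step 1 (move(4)): x=4 y=0 heading=E
shorter routes all fall short; 1 is best.

move(4)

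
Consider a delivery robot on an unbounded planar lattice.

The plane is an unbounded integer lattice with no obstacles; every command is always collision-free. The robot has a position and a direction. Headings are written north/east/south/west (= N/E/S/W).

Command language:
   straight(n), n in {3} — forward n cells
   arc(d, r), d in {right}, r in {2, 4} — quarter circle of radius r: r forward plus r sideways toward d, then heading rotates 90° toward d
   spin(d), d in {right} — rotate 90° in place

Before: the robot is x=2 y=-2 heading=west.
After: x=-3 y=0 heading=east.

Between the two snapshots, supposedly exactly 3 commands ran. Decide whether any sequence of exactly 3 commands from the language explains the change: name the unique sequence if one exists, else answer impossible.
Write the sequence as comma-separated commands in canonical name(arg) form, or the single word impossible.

straight(3), arc(right, 2), spin(right)

key: cell and facing (now E) both changed — the 3 commands mix motion and turning
start: x=2 y=-2 heading=west
1. straight(3) → x=-1 y=-2 heading=west
2. arc(right, 2) → x=-3 y=0 heading=north
3. spin(right) → x=-3 y=0 heading=east
all 64 alternatives checked — unique.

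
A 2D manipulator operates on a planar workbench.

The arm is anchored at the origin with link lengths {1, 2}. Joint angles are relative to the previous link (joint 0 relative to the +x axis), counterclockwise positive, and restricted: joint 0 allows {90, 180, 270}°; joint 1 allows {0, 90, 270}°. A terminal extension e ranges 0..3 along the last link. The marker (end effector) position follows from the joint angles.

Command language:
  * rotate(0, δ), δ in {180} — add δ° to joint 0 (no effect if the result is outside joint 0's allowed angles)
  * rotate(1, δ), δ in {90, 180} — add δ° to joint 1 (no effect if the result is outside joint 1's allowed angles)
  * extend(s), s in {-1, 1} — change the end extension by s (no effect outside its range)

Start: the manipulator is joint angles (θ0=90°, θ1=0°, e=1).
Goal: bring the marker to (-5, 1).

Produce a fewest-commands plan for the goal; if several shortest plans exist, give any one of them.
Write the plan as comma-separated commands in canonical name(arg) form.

rotate(1, 90), extend(1), extend(1)

begin: joint angles (θ0=90°, θ1=0°, e=1)
[1] after rotate(1, 90): joint angles (θ0=90°, θ1=90°, e=1)
[2] after extend(1): joint angles (θ0=90°, θ1=90°, e=2)
[3] after extend(1): joint angles (θ0=90°, θ1=90°, e=3)
nothing shorter than 3 reaches the goal.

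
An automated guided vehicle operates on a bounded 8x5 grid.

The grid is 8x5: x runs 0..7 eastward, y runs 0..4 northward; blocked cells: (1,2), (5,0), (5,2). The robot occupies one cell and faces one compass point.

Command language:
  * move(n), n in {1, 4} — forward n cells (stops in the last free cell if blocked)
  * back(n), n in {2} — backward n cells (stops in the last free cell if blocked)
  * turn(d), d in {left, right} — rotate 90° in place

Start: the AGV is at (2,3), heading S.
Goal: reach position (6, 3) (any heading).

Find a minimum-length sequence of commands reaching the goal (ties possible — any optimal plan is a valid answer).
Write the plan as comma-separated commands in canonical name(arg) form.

t0: at (2,3), heading S
[1] after turn(left): at (2,3), heading E
[2] after move(4): at (6,3), heading E
no 1-step plan works, so 2 is optimal.

turn(left), move(4)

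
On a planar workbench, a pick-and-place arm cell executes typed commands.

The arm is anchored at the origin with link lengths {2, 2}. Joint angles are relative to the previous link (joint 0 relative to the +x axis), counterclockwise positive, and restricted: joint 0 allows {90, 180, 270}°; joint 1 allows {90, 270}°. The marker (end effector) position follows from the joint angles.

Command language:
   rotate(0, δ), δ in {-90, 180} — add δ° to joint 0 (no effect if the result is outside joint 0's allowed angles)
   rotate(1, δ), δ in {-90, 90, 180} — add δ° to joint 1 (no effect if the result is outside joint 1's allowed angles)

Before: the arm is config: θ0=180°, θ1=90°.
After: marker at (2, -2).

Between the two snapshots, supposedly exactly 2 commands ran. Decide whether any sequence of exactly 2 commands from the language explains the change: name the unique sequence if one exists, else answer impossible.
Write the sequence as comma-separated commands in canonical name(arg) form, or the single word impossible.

key: order matters: swapping rotate(0, -90) and rotate(0, 180) lands elsewhere
begin: config: θ0=180°, θ1=90°
t=1 rotate(0, -90) ⇒ config: θ0=90°, θ1=90°
t=2 rotate(0, 180) ⇒ config: θ0=270°, θ1=90°
uniquely the one of 25 2-step routes that fits.

rotate(0, -90), rotate(0, 180)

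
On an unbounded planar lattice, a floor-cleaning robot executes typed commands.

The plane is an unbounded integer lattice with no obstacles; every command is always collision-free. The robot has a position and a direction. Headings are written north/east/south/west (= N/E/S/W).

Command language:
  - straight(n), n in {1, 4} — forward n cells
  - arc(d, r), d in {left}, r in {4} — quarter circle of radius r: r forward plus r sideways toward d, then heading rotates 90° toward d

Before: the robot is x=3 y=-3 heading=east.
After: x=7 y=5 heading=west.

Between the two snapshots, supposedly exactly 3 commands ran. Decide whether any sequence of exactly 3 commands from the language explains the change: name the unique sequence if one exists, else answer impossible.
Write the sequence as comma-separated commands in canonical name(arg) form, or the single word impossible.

key: running arc(left, 4) before straight(4) would end elsewhere — order is forced
initial: x=3 y=-3 heading=east
[1] after straight(4): x=7 y=-3 heading=east
[2] after arc(left, 4): x=11 y=1 heading=north
[3] after arc(left, 4): x=7 y=5 heading=west
no other 3-command option fits: unique.

straight(4), arc(left, 4), arc(left, 4)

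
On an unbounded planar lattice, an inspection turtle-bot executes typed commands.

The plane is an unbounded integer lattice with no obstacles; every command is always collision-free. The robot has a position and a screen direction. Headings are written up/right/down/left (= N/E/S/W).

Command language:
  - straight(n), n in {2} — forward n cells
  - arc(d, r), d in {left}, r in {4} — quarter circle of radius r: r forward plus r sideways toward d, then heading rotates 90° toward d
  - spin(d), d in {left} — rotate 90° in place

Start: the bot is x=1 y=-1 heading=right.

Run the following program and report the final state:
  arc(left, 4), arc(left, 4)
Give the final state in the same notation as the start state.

x=1 y=7 heading=left

start: x=1 y=-1 heading=right
1. arc(left, 4) → x=5 y=3 heading=up
2. arc(left, 4) → x=1 y=7 heading=left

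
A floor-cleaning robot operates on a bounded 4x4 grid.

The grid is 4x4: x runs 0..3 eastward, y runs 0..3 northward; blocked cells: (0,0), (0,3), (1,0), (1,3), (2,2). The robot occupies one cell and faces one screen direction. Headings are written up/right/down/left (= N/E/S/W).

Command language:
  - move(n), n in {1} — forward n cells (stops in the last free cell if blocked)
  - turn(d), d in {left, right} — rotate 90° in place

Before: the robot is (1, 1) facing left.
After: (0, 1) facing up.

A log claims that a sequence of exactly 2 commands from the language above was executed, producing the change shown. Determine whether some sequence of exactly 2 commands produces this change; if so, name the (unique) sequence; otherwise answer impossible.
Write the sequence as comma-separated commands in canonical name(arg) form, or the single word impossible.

move(1), turn(right)

key: order matters: swapping move(1) and turn(right) lands elsewhere
from: (1, 1) facing left
1. move(1) → (0, 1) facing left
2. turn(right) → (0, 1) facing up
all 9 alternatives checked — unique.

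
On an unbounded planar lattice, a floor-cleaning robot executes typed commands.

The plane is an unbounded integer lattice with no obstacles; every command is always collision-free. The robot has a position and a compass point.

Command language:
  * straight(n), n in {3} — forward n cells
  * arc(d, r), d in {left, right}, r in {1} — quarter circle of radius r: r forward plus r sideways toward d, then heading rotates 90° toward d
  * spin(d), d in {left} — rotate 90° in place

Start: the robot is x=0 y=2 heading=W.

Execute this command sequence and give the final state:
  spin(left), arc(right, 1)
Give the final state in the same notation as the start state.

x=-1 y=1 heading=W

from: x=0 y=2 heading=W
1. spin(left) → x=0 y=2 heading=S
2. arc(right, 1) → x=-1 y=1 heading=W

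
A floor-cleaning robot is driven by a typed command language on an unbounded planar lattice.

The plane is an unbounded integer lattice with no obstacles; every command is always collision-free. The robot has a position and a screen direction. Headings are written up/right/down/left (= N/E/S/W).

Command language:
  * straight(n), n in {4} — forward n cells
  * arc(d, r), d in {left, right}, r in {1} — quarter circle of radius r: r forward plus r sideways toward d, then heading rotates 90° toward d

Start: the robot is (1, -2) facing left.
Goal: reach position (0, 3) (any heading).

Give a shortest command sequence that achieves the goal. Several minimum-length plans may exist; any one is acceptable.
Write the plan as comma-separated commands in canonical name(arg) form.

begin: (1, -2) facing left
[1] after arc(right, 1): (0, -1) facing up
[2] after straight(4): (0, 3) facing up
nothing shorter than 2 reaches the goal.

arc(right, 1), straight(4)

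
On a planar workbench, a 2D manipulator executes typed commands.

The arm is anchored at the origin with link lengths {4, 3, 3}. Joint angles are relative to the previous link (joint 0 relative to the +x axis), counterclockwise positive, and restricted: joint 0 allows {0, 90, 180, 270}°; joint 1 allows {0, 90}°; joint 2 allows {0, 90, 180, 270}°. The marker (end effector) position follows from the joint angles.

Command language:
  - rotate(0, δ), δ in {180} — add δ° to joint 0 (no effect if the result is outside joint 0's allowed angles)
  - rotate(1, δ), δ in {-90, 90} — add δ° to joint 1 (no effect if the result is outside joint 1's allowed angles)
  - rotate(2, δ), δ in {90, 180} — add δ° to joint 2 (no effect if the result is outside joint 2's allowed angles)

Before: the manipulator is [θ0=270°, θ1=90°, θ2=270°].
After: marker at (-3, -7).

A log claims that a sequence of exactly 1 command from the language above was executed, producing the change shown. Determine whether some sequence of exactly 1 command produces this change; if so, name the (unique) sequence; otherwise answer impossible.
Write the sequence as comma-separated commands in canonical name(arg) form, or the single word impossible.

rotate(1, -90)

start: [θ0=270°, θ1=90°, θ2=270°]
1. rotate(1, -90) → [θ0=270°, θ1=0°, θ2=270°]
all 5 alternatives checked — unique.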